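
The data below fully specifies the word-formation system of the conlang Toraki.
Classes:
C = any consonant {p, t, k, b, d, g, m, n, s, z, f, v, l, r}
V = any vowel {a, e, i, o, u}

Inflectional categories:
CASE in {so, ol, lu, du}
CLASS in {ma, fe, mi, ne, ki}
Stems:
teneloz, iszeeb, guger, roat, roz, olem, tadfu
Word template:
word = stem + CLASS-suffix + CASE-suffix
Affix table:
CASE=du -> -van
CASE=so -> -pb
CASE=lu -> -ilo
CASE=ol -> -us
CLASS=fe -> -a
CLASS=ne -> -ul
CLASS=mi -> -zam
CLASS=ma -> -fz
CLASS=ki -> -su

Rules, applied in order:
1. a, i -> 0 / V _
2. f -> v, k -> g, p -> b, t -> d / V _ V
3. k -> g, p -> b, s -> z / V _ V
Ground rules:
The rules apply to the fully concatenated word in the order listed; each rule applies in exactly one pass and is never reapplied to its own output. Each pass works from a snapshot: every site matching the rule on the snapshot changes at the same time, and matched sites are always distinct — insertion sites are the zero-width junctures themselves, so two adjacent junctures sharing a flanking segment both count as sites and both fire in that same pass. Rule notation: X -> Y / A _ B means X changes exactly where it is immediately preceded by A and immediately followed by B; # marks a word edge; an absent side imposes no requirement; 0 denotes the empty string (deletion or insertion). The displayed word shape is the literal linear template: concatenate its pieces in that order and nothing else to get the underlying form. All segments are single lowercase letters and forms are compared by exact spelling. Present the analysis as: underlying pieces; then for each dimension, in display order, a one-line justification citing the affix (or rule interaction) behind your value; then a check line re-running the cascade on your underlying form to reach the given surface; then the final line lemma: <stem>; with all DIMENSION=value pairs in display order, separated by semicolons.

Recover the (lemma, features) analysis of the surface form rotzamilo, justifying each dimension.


underlying: roat-zam-ilo
CASE=lu - signalled by the affix -ilo
CLASS=mi - signalled by the affix -zam
check: roatzamilo -> rotzamilo -> rotzamilo -> rotzamilo
lemma: roat; CASE=lu; CLASS=mi


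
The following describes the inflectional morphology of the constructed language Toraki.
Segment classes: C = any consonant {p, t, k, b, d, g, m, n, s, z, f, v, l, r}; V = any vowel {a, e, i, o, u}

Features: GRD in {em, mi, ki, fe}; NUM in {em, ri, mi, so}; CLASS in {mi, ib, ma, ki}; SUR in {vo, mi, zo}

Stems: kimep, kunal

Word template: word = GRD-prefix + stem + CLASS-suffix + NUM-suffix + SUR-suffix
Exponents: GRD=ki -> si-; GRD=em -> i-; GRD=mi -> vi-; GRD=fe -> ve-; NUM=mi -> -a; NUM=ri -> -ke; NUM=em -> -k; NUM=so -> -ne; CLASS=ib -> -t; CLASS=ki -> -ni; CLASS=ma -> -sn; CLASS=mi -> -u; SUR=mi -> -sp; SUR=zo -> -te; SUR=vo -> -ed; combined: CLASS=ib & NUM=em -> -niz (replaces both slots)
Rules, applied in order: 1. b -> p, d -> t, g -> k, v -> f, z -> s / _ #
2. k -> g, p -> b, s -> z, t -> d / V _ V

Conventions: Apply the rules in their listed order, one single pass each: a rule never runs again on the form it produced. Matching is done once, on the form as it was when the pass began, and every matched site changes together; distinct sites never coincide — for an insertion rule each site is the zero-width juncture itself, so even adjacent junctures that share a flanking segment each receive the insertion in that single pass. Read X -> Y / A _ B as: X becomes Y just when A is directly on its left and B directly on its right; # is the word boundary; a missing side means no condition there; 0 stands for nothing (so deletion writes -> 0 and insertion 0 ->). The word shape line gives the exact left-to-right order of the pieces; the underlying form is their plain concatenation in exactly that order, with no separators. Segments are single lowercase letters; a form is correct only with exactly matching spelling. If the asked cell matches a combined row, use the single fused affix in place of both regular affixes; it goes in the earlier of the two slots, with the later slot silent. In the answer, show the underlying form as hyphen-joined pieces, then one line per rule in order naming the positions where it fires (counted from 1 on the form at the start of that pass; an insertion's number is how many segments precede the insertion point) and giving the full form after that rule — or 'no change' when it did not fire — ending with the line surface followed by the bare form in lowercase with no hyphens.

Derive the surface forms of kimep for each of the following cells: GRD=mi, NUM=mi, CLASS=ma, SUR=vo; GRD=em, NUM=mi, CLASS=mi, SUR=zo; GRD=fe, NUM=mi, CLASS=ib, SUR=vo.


cell GRD=mi, NUM=mi, CLASS=ma, SUR=vo:
underlying: vi-kimep-sn-a-ed
1. b -> p, d -> t, g -> k, v -> f, z -> s / _ #: fires at position(s) 12: vikimepsnaet
2. k -> g, p -> b, s -> z, t -> d / V _ V: fires at position(s) 3: vigimepsnaet
surface: vigimepsnaet

cell GRD=em, NUM=mi, CLASS=mi, SUR=zo:
underlying: i-kimep-u-a-te
1. b -> p, d -> t, g -> k, v -> f, z -> s / _ #: no change
2. k -> g, p -> b, s -> z, t -> d / V _ V: fires at position(s) 2, 6, 9: igimebuade
surface: igimebuade

cell GRD=fe, NUM=mi, CLASS=ib, SUR=vo:
underlying: ve-kimep-t-a-ed
1. b -> p, d -> t, g -> k, v -> f, z -> s / _ #: fires at position(s) 11: vekimeptaet
2. k -> g, p -> b, s -> z, t -> d / V _ V: fires at position(s) 3: vegimeptaet
surface: vegimeptaet


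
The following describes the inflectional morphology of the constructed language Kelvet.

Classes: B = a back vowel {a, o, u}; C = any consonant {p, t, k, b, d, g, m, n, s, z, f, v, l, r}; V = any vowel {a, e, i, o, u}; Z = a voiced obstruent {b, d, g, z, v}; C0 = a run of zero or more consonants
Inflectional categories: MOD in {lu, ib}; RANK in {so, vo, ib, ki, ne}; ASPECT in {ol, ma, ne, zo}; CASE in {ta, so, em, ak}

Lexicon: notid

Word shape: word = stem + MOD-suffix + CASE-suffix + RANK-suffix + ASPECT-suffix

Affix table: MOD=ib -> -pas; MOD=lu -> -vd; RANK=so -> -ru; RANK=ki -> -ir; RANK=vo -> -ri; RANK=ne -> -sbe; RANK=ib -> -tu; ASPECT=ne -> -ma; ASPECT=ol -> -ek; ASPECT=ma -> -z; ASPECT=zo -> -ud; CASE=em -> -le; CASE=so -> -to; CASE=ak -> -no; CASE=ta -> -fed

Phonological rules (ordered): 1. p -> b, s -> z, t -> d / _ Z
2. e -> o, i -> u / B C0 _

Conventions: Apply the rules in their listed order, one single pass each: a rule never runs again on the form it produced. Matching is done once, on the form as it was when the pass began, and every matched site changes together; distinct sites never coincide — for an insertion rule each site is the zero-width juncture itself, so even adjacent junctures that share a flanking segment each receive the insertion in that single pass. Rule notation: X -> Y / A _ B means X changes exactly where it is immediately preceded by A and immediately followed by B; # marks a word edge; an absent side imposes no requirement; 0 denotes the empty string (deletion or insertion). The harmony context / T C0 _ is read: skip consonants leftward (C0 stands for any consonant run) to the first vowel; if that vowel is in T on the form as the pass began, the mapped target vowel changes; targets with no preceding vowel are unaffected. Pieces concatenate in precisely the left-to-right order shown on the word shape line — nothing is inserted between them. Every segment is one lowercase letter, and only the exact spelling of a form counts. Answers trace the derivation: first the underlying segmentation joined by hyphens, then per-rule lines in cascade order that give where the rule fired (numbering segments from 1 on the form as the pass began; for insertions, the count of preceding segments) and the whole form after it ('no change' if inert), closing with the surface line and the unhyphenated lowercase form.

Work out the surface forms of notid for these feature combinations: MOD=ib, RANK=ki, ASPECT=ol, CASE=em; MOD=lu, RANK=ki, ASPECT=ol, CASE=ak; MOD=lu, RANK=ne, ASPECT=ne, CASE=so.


cell MOD=ib, RANK=ki, ASPECT=ol, CASE=em:
underlying: notid-pas-le-ir-ek
1. p -> b, s -> z, t -> d / _ Z: no change
2. e -> o, i -> u / B C0 _: fires at position(s) 4, 10: notudpasloirek
surface: notudpasloirek

cell MOD=lu, RANK=ki, ASPECT=ol, CASE=ak:
underlying: notid-vd-no-ir-ek
1. p -> b, s -> z, t -> d / _ Z: no change
2. e -> o, i -> u / B C0 _: fires at position(s) 4, 10: notudvdnourek
surface: notudvdnourek

cell MOD=lu, RANK=ne, ASPECT=ne, CASE=so:
underlying: notid-vd-to-sbe-ma
1. p -> b, s -> z, t -> d / _ Z: fires at position(s) 10: notidvdtozbema
2. e -> o, i -> u / B C0 _: fires at position(s) 4, 12: notudvdtozboma
surface: notudvdtozboma


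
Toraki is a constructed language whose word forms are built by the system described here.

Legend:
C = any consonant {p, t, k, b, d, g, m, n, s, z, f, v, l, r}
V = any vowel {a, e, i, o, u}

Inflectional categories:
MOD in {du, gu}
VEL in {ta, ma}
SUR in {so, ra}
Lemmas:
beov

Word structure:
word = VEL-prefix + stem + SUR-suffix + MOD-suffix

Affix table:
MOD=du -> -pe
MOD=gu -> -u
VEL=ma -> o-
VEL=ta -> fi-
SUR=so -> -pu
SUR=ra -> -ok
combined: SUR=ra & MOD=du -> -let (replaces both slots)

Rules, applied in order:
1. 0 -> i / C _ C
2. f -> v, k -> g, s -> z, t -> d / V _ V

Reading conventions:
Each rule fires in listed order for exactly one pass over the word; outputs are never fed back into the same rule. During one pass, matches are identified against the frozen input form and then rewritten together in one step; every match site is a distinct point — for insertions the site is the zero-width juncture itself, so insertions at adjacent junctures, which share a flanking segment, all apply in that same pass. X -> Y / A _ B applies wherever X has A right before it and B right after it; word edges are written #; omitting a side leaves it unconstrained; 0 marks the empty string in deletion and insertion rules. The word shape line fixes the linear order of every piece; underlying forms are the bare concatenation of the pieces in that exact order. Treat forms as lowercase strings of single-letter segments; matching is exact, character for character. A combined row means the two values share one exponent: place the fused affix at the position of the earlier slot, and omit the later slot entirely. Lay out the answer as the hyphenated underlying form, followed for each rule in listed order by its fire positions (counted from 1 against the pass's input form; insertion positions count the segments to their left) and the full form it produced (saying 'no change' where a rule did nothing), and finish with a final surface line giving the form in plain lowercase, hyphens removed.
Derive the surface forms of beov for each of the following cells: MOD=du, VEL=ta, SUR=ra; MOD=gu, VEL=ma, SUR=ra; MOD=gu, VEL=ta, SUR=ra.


cell MOD=du, VEL=ta, SUR=ra:
underlying: fi-beov-let
1. 0 -> i / C _ C: inserts after position(s) 6: fibeovilet
2. f -> v, k -> g, s -> z, t -> d / V _ V: no change
surface: fibeovilet

cell MOD=gu, VEL=ma, SUR=ra:
underlying: o-beov-ok-u
1. 0 -> i / C _ C: no change
2. f -> v, k -> g, s -> z, t -> d / V _ V: fires at position(s) 7: obeovogu
surface: obeovogu

cell MOD=gu, VEL=ta, SUR=ra:
underlying: fi-beov-ok-u
1. 0 -> i / C _ C: no change
2. f -> v, k -> g, s -> z, t -> d / V _ V: fires at position(s) 8: fibeovogu
surface: fibeovogu


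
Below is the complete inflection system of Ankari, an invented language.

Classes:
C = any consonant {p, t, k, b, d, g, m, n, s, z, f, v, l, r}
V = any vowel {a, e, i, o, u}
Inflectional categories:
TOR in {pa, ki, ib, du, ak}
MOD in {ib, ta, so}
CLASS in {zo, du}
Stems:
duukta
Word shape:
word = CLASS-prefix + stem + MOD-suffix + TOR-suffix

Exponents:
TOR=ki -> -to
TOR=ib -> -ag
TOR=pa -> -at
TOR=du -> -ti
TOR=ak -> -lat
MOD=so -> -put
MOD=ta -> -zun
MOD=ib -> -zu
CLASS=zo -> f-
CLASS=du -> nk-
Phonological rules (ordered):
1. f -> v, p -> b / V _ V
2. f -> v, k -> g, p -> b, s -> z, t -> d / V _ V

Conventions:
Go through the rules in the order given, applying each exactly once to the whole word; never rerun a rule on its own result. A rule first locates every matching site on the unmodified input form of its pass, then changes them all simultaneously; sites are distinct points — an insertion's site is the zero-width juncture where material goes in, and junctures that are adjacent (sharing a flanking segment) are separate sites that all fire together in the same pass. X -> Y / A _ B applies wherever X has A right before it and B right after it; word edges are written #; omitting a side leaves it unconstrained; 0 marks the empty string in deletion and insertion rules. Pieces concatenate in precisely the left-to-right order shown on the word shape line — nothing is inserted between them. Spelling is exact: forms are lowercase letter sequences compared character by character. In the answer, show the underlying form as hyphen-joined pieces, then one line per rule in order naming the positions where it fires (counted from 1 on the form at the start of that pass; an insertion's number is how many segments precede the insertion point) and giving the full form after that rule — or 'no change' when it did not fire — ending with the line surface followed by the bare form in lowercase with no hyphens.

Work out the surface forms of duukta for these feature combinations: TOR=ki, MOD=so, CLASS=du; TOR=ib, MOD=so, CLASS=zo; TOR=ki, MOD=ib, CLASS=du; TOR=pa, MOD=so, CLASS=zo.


cell TOR=ki, MOD=so, CLASS=du:
underlying: nk-duukta-put-to
1. f -> v, p -> b / V _ V: fires at position(s) 9: nkduuktabutto
2. f -> v, k -> g, p -> b, s -> z, t -> d / V _ V: no change
surface: nkduuktabutto

cell TOR=ib, MOD=so, CLASS=zo:
underlying: f-duukta-put-ag
1. f -> v, p -> b / V _ V: fires at position(s) 8: fduuktabutag
2. f -> v, k -> g, p -> b, s -> z, t -> d / V _ V: fires at position(s) 10: fduuktabudag
surface: fduuktabudag

cell TOR=ki, MOD=ib, CLASS=du:
underlying: nk-duukta-zu-to
1. f -> v, p -> b / V _ V: no change
2. f -> v, k -> g, p -> b, s -> z, t -> d / V _ V: fires at position(s) 11: nkduuktazudo
surface: nkduuktazudo

cell TOR=pa, MOD=so, CLASS=zo:
underlying: f-duukta-put-at
1. f -> v, p -> b / V _ V: fires at position(s) 8: fduuktabutat
2. f -> v, k -> g, p -> b, s -> z, t -> d / V _ V: fires at position(s) 10: fduuktabudat
surface: fduuktabudat


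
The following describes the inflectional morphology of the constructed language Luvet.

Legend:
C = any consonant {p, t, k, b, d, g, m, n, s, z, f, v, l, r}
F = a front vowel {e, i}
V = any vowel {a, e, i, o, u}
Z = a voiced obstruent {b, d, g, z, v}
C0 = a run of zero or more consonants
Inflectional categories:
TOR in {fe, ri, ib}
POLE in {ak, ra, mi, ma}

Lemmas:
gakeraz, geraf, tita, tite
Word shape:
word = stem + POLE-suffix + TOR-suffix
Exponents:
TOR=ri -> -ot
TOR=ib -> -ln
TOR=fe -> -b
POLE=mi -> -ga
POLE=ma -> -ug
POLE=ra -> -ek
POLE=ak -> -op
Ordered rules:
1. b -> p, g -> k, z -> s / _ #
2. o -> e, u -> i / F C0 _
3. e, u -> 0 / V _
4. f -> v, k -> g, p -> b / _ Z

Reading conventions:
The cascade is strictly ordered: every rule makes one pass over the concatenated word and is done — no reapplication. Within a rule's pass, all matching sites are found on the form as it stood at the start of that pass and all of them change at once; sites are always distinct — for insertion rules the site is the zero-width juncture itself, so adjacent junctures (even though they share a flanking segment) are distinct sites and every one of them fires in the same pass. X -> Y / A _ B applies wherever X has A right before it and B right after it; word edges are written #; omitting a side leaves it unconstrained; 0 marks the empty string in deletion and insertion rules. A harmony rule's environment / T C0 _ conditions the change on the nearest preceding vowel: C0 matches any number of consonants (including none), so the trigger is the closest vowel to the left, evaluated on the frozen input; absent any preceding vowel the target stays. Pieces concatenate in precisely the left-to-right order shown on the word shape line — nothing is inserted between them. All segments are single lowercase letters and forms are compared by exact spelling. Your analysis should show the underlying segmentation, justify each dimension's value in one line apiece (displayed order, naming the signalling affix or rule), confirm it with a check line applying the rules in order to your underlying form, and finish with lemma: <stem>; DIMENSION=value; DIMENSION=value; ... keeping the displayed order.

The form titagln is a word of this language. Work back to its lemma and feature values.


underlying: tita-ug-ln
TOR=ib - signalled by the affix -ln
POLE=ma - signalled by the affix -ug
check: titaugln -> titaugln -> titaugln -> titagln -> titagln
lemma: tita; TOR=ib; POLE=ma


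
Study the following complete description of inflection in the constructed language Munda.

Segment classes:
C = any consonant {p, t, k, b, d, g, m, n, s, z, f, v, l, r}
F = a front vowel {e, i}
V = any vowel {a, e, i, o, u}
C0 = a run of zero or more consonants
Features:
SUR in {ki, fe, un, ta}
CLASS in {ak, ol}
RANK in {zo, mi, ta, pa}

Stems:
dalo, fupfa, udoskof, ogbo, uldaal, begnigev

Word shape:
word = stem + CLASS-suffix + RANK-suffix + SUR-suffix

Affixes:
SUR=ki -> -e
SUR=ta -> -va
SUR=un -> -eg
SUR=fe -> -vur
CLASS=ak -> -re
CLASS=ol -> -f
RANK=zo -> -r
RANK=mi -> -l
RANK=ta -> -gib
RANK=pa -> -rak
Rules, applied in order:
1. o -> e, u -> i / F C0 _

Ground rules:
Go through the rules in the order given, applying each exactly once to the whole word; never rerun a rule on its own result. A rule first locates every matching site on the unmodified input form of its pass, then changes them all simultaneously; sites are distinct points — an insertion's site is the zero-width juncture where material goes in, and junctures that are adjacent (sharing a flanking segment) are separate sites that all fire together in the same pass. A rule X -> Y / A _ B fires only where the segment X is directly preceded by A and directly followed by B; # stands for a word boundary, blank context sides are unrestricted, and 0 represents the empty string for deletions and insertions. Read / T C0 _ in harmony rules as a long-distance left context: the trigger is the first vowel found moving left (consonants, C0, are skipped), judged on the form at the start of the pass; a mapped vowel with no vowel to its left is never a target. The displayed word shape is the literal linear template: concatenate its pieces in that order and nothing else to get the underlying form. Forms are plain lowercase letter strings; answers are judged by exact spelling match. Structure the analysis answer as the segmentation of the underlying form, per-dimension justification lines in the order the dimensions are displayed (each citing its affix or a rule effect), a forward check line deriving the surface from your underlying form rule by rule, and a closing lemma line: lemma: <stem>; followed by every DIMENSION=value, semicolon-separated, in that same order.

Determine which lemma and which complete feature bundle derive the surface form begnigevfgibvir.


underlying: begnigev-f-gib-vur
SUR=fe - signalled by the affix -vur
CLASS=ol - signalled by the affix -f
RANK=ta - signalled by the affix -gib
check: begnigevfgibvur -> begnigevfgibvir
lemma: begnigev; SUR=fe; CLASS=ol; RANK=ta


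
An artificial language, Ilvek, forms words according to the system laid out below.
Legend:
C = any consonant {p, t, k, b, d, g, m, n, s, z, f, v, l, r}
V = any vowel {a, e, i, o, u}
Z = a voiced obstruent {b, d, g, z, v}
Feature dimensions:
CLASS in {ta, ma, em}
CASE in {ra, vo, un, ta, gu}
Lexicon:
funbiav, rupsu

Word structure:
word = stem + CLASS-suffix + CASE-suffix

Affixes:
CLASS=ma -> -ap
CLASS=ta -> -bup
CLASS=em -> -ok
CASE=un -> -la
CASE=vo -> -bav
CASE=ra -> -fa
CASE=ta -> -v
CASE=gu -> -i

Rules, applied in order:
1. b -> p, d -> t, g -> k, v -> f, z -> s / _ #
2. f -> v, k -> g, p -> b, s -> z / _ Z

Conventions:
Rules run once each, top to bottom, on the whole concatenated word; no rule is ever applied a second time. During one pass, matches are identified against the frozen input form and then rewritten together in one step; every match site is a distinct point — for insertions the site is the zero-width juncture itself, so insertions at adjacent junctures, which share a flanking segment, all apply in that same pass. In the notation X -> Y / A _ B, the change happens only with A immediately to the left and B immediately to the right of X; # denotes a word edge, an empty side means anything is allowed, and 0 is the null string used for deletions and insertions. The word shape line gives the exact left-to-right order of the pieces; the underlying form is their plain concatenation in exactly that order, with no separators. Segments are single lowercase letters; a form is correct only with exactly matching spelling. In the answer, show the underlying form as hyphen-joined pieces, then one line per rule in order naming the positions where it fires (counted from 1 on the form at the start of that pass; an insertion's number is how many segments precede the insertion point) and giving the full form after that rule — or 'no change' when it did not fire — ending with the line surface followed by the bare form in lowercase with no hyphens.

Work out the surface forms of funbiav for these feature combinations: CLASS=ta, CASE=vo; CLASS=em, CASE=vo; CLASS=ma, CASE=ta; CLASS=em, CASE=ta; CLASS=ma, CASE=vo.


cell CLASS=ta, CASE=vo:
underlying: funbiav-bup-bav
1. b -> p, d -> t, g -> k, v -> f, z -> s / _ #: fires at position(s) 13: funbiavbupbaf
2. f -> v, k -> g, p -> b, s -> z / _ Z: fires at position(s) 10: funbiavbubbaf
surface: funbiavbubbaf

cell CLASS=em, CASE=vo:
underlying: funbiav-ok-bav
1. b -> p, d -> t, g -> k, v -> f, z -> s / _ #: fires at position(s) 12: funbiavokbaf
2. f -> v, k -> g, p -> b, s -> z / _ Z: fires at position(s) 9: funbiavogbaf
surface: funbiavogbaf

cell CLASS=ma, CASE=ta:
underlying: funbiav-ap-v
1. b -> p, d -> t, g -> k, v -> f, z -> s / _ #: fires at position(s) 10: funbiavapf
2. f -> v, k -> g, p -> b, s -> z / _ Z: no change
surface: funbiavapf

cell CLASS=em, CASE=ta:
underlying: funbiav-ok-v
1. b -> p, d -> t, g -> k, v -> f, z -> s / _ #: fires at position(s) 10: funbiavokf
2. f -> v, k -> g, p -> b, s -> z / _ Z: no change
surface: funbiavokf

cell CLASS=ma, CASE=vo:
underlying: funbiav-ap-bav
1. b -> p, d -> t, g -> k, v -> f, z -> s / _ #: fires at position(s) 12: funbiavapbaf
2. f -> v, k -> g, p -> b, s -> z / _ Z: fires at position(s) 9: funbiavabbaf
surface: funbiavabbaf


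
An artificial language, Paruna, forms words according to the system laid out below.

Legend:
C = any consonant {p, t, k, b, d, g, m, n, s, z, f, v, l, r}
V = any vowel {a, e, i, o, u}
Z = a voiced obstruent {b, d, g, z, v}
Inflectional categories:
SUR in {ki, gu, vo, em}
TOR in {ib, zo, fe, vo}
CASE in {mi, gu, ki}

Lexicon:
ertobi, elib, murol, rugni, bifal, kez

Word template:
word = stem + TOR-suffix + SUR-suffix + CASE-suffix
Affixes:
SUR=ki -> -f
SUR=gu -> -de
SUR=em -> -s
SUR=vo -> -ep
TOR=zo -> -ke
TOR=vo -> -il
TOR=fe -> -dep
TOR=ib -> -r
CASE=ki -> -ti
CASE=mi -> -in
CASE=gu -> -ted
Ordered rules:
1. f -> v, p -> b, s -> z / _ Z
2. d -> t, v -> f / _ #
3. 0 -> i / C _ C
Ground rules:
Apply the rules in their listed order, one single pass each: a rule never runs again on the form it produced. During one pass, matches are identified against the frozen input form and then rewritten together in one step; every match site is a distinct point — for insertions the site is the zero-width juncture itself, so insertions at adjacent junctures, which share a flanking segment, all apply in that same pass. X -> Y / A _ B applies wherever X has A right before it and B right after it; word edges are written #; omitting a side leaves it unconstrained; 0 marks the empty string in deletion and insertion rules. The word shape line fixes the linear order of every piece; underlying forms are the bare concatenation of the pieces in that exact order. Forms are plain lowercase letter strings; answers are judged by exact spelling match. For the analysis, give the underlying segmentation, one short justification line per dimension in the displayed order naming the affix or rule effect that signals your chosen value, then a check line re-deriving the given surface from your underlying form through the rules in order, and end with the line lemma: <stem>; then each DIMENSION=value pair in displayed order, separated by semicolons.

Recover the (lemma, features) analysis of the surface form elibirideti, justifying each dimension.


underlying: elib-r-de-ti
SUR=gu - signalled by the affix -de
TOR=ib - signalled by the affix -r
CASE=ki - signalled by the affix -ti
check: elibrdeti -> elibrdeti -> elibrdeti -> elibirideti
lemma: elib; SUR=gu; TOR=ib; CASE=ki


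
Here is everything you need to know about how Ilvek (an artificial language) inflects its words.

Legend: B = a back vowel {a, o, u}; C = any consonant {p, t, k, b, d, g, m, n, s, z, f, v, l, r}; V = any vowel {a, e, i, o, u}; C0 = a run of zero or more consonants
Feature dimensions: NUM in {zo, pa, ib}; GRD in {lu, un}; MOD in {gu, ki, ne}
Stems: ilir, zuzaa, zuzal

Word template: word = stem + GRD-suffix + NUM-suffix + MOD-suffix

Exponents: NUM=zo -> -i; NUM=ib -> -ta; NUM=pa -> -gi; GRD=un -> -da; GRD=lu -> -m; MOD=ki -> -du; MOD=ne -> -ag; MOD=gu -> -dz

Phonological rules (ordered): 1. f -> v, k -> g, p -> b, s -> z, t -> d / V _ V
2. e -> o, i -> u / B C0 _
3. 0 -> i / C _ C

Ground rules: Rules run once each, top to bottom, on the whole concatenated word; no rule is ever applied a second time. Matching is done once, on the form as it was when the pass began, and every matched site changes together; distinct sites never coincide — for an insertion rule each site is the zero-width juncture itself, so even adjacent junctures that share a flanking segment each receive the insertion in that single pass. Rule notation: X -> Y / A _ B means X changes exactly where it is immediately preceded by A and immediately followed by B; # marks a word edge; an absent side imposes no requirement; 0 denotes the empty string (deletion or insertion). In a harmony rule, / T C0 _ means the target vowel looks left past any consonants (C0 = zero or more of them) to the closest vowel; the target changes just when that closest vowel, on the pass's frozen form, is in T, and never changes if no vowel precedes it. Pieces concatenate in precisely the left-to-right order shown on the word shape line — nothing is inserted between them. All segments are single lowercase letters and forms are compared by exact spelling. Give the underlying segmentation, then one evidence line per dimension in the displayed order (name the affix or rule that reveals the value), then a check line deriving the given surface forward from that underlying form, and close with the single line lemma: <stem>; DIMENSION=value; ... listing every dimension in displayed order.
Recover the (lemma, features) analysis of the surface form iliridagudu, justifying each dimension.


underlying: ilir-da-gi-du
NUM=pa - signalled by the affix -gi
GRD=un - signalled by the affix -da
MOD=ki - signalled by the affix -du
check: ilirdagidu -> ilirdagidu -> ilirdagudu -> iliridagudu
lemma: ilir; NUM=pa; GRD=un; MOD=ki


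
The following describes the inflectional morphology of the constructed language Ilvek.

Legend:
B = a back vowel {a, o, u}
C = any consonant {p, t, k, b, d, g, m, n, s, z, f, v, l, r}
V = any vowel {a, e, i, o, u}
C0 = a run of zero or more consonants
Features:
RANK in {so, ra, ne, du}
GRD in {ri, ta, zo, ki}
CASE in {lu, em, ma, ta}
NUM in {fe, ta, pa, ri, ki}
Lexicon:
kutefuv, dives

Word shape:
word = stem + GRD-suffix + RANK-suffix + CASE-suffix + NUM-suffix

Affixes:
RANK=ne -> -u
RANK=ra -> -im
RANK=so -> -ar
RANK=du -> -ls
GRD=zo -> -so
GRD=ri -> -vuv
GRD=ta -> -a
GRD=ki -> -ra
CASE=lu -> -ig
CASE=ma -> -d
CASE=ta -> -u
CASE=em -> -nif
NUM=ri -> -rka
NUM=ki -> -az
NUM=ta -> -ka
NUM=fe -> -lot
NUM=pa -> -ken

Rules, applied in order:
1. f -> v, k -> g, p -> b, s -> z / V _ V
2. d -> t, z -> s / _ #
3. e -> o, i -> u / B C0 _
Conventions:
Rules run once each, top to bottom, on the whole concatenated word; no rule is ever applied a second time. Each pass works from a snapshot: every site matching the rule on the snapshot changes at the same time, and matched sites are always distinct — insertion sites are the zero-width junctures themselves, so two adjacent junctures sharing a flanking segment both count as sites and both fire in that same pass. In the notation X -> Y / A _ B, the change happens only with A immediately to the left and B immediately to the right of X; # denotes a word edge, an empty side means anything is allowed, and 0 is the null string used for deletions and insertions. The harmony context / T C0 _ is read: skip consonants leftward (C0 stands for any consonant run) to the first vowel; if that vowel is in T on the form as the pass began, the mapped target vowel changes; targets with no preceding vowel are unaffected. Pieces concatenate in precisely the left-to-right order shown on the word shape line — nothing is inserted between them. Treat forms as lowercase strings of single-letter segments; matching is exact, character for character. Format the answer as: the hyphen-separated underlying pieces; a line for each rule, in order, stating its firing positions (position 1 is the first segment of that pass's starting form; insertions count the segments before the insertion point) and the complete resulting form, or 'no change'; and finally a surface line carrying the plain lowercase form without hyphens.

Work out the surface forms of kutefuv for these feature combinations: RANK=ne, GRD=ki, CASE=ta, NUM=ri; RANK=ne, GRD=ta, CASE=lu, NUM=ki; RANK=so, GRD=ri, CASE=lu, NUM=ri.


cell RANK=ne, GRD=ki, CASE=ta, NUM=ri:
underlying: kutefuv-ra-u-u-rka
1. f -> v, k -> g, p -> b, s -> z / V _ V: fires at position(s) 5: kutevuvrauurka
2. d -> t, z -> s / _ #: no change
3. e -> o, i -> u / B C0 _: fires at position(s) 4: kutovuvrauurka
surface: kutovuvrauurka

cell RANK=ne, GRD=ta, CASE=lu, NUM=ki:
underlying: kutefuv-a-u-ig-az
1. f -> v, k -> g, p -> b, s -> z / V _ V: fires at position(s) 5: kutevuvauigaz
2. d -> t, z -> s / _ #: fires at position(s) 13: kutevuvauigas
3. e -> o, i -> u / B C0 _: fires at position(s) 4, 10: kutovuvauugas
surface: kutovuvauugas

cell RANK=so, GRD=ri, CASE=lu, NUM=ri:
underlying: kutefuv-vuv-ar-ig-rka
1. f -> v, k -> g, p -> b, s -> z / V _ V: fires at position(s) 5: kutevuvvuvarigrka
2. d -> t, z -> s / _ #: no change
3. e -> o, i -> u / B C0 _: fires at position(s) 4, 13: kutovuvvuvarugrka
surface: kutovuvvuvarugrka


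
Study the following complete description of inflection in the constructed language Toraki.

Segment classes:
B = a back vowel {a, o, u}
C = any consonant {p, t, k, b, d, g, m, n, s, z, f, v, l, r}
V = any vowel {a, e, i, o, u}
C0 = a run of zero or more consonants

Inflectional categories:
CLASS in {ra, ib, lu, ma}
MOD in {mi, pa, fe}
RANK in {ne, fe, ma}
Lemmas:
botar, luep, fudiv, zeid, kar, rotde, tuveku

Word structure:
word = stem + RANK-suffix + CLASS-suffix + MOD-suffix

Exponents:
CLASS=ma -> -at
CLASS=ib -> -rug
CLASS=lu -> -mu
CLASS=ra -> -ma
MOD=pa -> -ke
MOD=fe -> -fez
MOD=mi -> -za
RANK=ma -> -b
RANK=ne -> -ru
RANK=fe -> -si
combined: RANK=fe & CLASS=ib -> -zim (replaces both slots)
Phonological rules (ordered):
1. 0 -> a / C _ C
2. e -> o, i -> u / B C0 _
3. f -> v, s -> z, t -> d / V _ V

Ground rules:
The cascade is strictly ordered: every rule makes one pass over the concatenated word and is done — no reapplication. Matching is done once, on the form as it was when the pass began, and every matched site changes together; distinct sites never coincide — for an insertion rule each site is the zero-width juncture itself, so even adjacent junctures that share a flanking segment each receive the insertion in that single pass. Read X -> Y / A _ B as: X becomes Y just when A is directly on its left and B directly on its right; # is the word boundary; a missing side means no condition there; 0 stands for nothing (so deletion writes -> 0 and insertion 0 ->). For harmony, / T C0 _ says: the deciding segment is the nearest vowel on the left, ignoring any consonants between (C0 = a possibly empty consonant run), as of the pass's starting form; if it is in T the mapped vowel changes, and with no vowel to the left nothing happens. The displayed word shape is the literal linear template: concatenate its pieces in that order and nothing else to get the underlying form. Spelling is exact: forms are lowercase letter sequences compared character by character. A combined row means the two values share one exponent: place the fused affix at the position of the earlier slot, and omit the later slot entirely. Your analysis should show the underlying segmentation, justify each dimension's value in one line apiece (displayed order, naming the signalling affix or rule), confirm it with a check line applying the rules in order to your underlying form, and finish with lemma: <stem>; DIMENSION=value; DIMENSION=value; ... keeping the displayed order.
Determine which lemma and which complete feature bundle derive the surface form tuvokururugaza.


underlying: tuveku-ru-rug-za
CLASS=ib - signalled by the affix -rug
MOD=mi - signalled by the affix -za
RANK=ne - signalled by the affix -ru
check: tuvekururugza -> tuvekururugaza -> tuvokururugaza -> tuvokururugaza
lemma: tuveku; CLASS=ib; MOD=mi; RANK=ne


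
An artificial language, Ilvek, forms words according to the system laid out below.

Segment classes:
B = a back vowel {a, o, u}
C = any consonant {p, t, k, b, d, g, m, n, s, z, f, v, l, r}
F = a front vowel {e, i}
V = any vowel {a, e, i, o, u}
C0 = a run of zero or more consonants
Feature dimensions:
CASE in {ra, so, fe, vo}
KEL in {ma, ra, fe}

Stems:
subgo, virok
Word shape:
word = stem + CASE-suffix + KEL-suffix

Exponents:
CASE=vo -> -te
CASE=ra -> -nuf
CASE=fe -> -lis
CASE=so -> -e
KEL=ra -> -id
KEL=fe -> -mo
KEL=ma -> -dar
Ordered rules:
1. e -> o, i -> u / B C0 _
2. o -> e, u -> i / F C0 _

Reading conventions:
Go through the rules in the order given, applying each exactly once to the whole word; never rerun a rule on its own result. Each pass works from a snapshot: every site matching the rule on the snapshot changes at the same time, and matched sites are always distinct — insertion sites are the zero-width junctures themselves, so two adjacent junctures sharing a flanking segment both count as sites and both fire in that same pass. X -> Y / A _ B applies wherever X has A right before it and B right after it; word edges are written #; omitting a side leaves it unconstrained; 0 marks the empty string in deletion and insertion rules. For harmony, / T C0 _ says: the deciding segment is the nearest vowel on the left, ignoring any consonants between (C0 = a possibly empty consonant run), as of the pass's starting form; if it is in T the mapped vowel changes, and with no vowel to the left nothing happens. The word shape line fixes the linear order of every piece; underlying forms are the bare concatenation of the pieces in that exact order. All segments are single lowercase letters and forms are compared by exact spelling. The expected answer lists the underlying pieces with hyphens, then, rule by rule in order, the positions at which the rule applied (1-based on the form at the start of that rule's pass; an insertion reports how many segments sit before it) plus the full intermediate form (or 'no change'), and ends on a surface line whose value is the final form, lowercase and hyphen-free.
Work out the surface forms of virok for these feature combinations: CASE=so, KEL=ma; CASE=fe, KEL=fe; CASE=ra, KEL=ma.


cell CASE=so, KEL=ma:
underlying: virok-e-dar
1. e -> o, i -> u / B C0 _: fires at position(s) 6: virokodar
2. o -> e, u -> i / F C0 _: fires at position(s) 4: virekodar
surface: virekodar

cell CASE=fe, KEL=fe:
underlying: virok-lis-mo
1. e -> o, i -> u / B C0 _: fires at position(s) 7: viroklusmo
2. o -> e, u -> i / F C0 _: fires at position(s) 4: vireklusmo
surface: vireklusmo

cell CASE=ra, KEL=ma:
underlying: virok-nuf-dar
1. e -> o, i -> u / B C0 _: no change
2. o -> e, u -> i / F C0 _: fires at position(s) 4: vireknufdar
surface: vireknufdar


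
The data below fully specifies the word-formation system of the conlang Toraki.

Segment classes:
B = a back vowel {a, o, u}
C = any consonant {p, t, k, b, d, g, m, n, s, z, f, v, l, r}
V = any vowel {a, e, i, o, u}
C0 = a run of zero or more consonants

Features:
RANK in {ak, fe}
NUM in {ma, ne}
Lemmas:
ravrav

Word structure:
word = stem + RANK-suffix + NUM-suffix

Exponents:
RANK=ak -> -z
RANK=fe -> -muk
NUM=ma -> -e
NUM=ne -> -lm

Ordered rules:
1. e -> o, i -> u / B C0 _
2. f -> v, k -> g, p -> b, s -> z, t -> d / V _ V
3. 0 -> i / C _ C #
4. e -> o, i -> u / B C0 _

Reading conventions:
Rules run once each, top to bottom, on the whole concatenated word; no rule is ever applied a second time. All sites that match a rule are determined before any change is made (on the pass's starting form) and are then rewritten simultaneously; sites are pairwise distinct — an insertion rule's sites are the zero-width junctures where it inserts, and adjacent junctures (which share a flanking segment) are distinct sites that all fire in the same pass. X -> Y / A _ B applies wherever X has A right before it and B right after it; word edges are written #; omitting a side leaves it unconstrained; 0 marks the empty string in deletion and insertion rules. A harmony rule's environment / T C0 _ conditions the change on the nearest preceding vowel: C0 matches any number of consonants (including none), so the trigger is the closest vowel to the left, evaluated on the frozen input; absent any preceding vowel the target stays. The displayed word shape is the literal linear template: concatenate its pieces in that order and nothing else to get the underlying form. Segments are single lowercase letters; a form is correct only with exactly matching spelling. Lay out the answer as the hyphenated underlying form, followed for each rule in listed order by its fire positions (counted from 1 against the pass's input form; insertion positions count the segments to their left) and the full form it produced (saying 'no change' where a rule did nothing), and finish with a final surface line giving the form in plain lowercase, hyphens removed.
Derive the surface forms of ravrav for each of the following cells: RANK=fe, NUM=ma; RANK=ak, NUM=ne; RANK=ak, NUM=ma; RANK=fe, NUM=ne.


cell RANK=fe, NUM=ma:
underlying: ravrav-muk-e
1. e -> o, i -> u / B C0 _: fires at position(s) 10: ravravmuko
2. f -> v, k -> g, p -> b, s -> z, t -> d / V _ V: fires at position(s) 9: ravravmugo
3. 0 -> i / C _ C #: no change
4. e -> o, i -> u / B C0 _: no change
surface: ravravmugo

cell RANK=ak, NUM=ne:
underlying: ravrav-z-lm
1. e -> o, i -> u / B C0 _: no change
2. f -> v, k -> g, p -> b, s -> z, t -> d / V _ V: no change
3. 0 -> i / C _ C #: inserts after position(s) 8: ravravzlim
4. e -> o, i -> u / B C0 _: fires at position(s) 9: ravravzlum
surface: ravravzlum

cell RANK=ak, NUM=ma:
underlying: ravrav-z-e
1. e -> o, i -> u / B C0 _: fires at position(s) 8: ravravzo
2. f -> v, k -> g, p -> b, s -> z, t -> d / V _ V: no change
3. 0 -> i / C _ C #: no change
4. e -> o, i -> u / B C0 _: no change
surface: ravravzo

cell RANK=fe, NUM=ne:
underlying: ravrav-muk-lm
1. e -> o, i -> u / B C0 _: no change
2. f -> v, k -> g, p -> b, s -> z, t -> d / V _ V: no change
3. 0 -> i / C _ C #: inserts after position(s) 10: ravravmuklim
4. e -> o, i -> u / B C0 _: fires at position(s) 11: ravravmuklum
surface: ravravmuklum


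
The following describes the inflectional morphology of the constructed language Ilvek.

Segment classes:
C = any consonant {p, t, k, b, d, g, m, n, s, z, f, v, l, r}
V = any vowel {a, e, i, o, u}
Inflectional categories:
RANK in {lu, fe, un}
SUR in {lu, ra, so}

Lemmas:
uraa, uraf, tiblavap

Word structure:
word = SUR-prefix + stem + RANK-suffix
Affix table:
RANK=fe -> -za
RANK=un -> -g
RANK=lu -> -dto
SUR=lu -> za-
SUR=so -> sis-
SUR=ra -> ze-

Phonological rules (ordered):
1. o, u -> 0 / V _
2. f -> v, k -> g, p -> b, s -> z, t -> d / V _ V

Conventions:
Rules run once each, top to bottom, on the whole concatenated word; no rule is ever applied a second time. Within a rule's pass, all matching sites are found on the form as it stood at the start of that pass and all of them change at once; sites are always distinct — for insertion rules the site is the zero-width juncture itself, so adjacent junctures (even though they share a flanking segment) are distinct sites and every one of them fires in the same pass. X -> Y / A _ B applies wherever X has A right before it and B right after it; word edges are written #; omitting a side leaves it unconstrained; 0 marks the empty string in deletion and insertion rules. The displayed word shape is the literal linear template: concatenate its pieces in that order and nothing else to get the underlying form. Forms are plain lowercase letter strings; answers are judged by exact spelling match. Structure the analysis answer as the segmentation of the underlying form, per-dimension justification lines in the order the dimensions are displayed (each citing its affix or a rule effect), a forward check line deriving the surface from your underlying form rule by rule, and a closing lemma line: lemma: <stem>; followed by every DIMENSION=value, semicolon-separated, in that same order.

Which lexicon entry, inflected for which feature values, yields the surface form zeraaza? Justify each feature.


underlying: ze-uraa-za
RANK=fe - signalled by the affix -za
SUR=ra - signalled by the affix ze-
check: zeuraaza -> zeraaza -> zeraaza
lemma: uraa; RANK=fe; SUR=ra
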